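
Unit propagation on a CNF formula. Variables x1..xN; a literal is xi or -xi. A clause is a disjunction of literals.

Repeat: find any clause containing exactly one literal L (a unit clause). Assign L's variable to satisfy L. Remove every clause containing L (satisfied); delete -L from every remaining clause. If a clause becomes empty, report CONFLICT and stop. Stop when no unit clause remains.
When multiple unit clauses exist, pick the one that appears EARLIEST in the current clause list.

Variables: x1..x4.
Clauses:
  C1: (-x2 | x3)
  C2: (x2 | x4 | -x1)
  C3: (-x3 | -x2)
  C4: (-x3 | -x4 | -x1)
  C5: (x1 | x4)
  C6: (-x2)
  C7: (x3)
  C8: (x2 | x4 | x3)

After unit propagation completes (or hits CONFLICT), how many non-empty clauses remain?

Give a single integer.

Answer: 3

Derivation:
unit clause [-2] forces x2=F; simplify:
  drop 2 from [2, 4, -1] -> [4, -1]
  drop 2 from [2, 4, 3] -> [4, 3]
  satisfied 3 clause(s); 5 remain; assigned so far: [2]
unit clause [3] forces x3=T; simplify:
  drop -3 from [-3, -4, -1] -> [-4, -1]
  satisfied 2 clause(s); 3 remain; assigned so far: [2, 3]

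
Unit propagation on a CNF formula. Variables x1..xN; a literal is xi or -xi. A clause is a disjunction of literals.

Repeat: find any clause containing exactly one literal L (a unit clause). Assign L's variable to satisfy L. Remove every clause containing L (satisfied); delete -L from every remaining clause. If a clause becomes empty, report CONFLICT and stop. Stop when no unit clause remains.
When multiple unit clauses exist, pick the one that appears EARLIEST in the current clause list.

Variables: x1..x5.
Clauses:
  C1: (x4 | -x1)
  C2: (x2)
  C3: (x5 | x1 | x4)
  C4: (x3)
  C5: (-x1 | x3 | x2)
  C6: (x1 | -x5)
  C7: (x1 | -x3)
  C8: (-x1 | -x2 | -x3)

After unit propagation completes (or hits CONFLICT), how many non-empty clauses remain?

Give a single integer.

Answer: 1

Derivation:
unit clause [2] forces x2=T; simplify:
  drop -2 from [-1, -2, -3] -> [-1, -3]
  satisfied 2 clause(s); 6 remain; assigned so far: [2]
unit clause [3] forces x3=T; simplify:
  drop -3 from [1, -3] -> [1]
  drop -3 from [-1, -3] -> [-1]
  satisfied 1 clause(s); 5 remain; assigned so far: [2, 3]
unit clause [1] forces x1=T; simplify:
  drop -1 from [4, -1] -> [4]
  drop -1 from [-1] -> [] (empty!)
  satisfied 3 clause(s); 2 remain; assigned so far: [1, 2, 3]
CONFLICT (empty clause)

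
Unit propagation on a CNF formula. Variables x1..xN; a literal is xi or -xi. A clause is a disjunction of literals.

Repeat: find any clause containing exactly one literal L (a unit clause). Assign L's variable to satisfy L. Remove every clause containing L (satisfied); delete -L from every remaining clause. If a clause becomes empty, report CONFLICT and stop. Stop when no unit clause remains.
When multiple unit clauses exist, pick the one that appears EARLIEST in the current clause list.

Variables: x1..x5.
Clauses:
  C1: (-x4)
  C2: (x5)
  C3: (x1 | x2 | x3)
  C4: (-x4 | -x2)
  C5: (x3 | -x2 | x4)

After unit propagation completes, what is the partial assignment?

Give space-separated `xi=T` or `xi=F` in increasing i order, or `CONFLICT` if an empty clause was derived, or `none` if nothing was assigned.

unit clause [-4] forces x4=F; simplify:
  drop 4 from [3, -2, 4] -> [3, -2]
  satisfied 2 clause(s); 3 remain; assigned so far: [4]
unit clause [5] forces x5=T; simplify:
  satisfied 1 clause(s); 2 remain; assigned so far: [4, 5]

Answer: x4=F x5=T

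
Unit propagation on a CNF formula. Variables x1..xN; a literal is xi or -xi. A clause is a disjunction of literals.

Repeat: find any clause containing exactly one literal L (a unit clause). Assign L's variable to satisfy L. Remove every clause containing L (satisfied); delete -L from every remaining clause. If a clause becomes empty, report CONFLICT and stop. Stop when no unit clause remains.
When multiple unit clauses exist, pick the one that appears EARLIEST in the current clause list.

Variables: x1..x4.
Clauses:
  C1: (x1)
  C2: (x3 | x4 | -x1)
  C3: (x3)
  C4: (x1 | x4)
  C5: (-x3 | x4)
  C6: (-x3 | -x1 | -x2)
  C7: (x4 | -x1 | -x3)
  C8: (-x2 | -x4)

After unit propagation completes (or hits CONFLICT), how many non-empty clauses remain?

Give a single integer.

unit clause [1] forces x1=T; simplify:
  drop -1 from [3, 4, -1] -> [3, 4]
  drop -1 from [-3, -1, -2] -> [-3, -2]
  drop -1 from [4, -1, -3] -> [4, -3]
  satisfied 2 clause(s); 6 remain; assigned so far: [1]
unit clause [3] forces x3=T; simplify:
  drop -3 from [-3, 4] -> [4]
  drop -3 from [-3, -2] -> [-2]
  drop -3 from [4, -3] -> [4]
  satisfied 2 clause(s); 4 remain; assigned so far: [1, 3]
unit clause [4] forces x4=T; simplify:
  drop -4 from [-2, -4] -> [-2]
  satisfied 2 clause(s); 2 remain; assigned so far: [1, 3, 4]
unit clause [-2] forces x2=F; simplify:
  satisfied 2 clause(s); 0 remain; assigned so far: [1, 2, 3, 4]

Answer: 0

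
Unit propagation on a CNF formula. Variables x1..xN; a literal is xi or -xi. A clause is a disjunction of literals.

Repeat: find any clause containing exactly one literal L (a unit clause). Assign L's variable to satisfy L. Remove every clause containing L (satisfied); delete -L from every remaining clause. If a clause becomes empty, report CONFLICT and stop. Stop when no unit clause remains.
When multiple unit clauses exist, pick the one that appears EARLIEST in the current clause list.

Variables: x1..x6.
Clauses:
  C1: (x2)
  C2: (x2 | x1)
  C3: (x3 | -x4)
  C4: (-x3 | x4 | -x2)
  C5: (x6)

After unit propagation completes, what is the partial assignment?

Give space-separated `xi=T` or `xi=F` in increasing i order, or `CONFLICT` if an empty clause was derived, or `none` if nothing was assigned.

unit clause [2] forces x2=T; simplify:
  drop -2 from [-3, 4, -2] -> [-3, 4]
  satisfied 2 clause(s); 3 remain; assigned so far: [2]
unit clause [6] forces x6=T; simplify:
  satisfied 1 clause(s); 2 remain; assigned so far: [2, 6]

Answer: x2=T x6=T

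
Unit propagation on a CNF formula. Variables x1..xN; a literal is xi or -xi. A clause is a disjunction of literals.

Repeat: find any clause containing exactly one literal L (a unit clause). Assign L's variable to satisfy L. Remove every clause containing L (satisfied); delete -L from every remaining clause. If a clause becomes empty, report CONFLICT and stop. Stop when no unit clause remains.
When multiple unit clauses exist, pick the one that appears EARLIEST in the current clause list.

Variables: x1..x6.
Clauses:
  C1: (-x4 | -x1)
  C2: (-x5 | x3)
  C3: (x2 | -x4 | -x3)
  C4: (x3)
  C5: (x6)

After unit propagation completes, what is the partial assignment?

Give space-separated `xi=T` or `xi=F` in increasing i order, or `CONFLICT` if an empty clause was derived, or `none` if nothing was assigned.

Answer: x3=T x6=T

Derivation:
unit clause [3] forces x3=T; simplify:
  drop -3 from [2, -4, -3] -> [2, -4]
  satisfied 2 clause(s); 3 remain; assigned so far: [3]
unit clause [6] forces x6=T; simplify:
  satisfied 1 clause(s); 2 remain; assigned so far: [3, 6]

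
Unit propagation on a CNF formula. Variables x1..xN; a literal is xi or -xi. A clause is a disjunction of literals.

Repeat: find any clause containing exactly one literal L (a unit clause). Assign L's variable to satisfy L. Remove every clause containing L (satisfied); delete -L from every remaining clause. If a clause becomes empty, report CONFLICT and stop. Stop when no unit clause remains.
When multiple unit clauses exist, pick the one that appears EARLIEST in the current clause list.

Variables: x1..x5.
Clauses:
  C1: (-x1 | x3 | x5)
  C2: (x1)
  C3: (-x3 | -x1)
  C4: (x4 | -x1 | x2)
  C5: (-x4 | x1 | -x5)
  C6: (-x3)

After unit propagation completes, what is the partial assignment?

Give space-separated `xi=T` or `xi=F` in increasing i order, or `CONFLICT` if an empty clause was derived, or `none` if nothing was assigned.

Answer: x1=T x3=F x5=T

Derivation:
unit clause [1] forces x1=T; simplify:
  drop -1 from [-1, 3, 5] -> [3, 5]
  drop -1 from [-3, -1] -> [-3]
  drop -1 from [4, -1, 2] -> [4, 2]
  satisfied 2 clause(s); 4 remain; assigned so far: [1]
unit clause [-3] forces x3=F; simplify:
  drop 3 from [3, 5] -> [5]
  satisfied 2 clause(s); 2 remain; assigned so far: [1, 3]
unit clause [5] forces x5=T; simplify:
  satisfied 1 clause(s); 1 remain; assigned so far: [1, 3, 5]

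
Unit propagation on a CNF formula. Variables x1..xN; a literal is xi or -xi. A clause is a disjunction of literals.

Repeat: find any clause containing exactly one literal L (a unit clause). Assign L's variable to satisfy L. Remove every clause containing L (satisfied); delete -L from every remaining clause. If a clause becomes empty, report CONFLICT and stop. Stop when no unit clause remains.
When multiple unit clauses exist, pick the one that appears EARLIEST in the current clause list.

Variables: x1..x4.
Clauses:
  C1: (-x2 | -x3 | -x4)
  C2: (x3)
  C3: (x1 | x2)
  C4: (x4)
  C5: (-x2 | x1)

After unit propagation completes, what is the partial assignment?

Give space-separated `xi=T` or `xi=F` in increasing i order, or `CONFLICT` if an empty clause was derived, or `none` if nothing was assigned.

Answer: x1=T x2=F x3=T x4=T

Derivation:
unit clause [3] forces x3=T; simplify:
  drop -3 from [-2, -3, -4] -> [-2, -4]
  satisfied 1 clause(s); 4 remain; assigned so far: [3]
unit clause [4] forces x4=T; simplify:
  drop -4 from [-2, -4] -> [-2]
  satisfied 1 clause(s); 3 remain; assigned so far: [3, 4]
unit clause [-2] forces x2=F; simplify:
  drop 2 from [1, 2] -> [1]
  satisfied 2 clause(s); 1 remain; assigned so far: [2, 3, 4]
unit clause [1] forces x1=T; simplify:
  satisfied 1 clause(s); 0 remain; assigned so far: [1, 2, 3, 4]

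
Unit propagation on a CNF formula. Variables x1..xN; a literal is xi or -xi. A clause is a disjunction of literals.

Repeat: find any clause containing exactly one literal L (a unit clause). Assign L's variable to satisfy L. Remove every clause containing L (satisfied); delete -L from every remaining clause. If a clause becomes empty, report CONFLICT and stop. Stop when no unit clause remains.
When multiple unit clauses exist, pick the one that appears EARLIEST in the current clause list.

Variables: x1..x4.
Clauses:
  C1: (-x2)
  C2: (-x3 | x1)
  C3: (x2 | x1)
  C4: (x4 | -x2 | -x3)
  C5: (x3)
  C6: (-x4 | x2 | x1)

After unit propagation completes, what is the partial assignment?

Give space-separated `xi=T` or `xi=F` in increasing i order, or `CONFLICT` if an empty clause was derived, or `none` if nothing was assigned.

Answer: x1=T x2=F x3=T

Derivation:
unit clause [-2] forces x2=F; simplify:
  drop 2 from [2, 1] -> [1]
  drop 2 from [-4, 2, 1] -> [-4, 1]
  satisfied 2 clause(s); 4 remain; assigned so far: [2]
unit clause [1] forces x1=T; simplify:
  satisfied 3 clause(s); 1 remain; assigned so far: [1, 2]
unit clause [3] forces x3=T; simplify:
  satisfied 1 clause(s); 0 remain; assigned so far: [1, 2, 3]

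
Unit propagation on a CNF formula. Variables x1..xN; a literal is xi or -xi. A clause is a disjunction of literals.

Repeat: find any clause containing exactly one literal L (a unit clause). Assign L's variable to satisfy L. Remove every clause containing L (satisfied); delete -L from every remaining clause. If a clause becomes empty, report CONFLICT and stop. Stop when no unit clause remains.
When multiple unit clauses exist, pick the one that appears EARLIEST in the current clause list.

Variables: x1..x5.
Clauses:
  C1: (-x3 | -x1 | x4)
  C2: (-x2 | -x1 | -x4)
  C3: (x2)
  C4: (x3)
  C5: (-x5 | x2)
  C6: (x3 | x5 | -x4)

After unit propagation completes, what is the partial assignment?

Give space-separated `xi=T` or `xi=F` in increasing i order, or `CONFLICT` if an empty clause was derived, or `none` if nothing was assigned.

Answer: x2=T x3=T

Derivation:
unit clause [2] forces x2=T; simplify:
  drop -2 from [-2, -1, -4] -> [-1, -4]
  satisfied 2 clause(s); 4 remain; assigned so far: [2]
unit clause [3] forces x3=T; simplify:
  drop -3 from [-3, -1, 4] -> [-1, 4]
  satisfied 2 clause(s); 2 remain; assigned so far: [2, 3]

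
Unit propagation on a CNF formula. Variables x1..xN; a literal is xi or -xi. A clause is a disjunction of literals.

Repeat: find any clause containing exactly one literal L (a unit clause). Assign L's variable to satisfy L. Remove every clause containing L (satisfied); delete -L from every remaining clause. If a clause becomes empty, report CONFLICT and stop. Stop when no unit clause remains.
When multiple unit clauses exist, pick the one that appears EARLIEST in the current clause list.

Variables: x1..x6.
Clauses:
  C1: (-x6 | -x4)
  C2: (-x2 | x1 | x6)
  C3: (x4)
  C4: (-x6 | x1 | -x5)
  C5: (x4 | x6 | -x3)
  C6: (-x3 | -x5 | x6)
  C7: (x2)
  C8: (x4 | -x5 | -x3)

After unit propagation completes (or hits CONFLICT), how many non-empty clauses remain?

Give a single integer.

Answer: 1

Derivation:
unit clause [4] forces x4=T; simplify:
  drop -4 from [-6, -4] -> [-6]
  satisfied 3 clause(s); 5 remain; assigned so far: [4]
unit clause [-6] forces x6=F; simplify:
  drop 6 from [-2, 1, 6] -> [-2, 1]
  drop 6 from [-3, -5, 6] -> [-3, -5]
  satisfied 2 clause(s); 3 remain; assigned so far: [4, 6]
unit clause [2] forces x2=T; simplify:
  drop -2 from [-2, 1] -> [1]
  satisfied 1 clause(s); 2 remain; assigned so far: [2, 4, 6]
unit clause [1] forces x1=T; simplify:
  satisfied 1 clause(s); 1 remain; assigned so far: [1, 2, 4, 6]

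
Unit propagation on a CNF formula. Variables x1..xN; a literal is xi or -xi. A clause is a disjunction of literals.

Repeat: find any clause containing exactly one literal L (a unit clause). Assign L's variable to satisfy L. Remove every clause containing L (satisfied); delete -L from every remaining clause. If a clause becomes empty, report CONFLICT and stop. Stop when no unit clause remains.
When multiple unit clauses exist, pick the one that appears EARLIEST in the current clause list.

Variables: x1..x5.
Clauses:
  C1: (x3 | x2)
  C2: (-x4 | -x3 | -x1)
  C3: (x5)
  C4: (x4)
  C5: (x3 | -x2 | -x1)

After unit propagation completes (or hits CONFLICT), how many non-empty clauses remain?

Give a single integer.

unit clause [5] forces x5=T; simplify:
  satisfied 1 clause(s); 4 remain; assigned so far: [5]
unit clause [4] forces x4=T; simplify:
  drop -4 from [-4, -3, -1] -> [-3, -1]
  satisfied 1 clause(s); 3 remain; assigned so far: [4, 5]

Answer: 3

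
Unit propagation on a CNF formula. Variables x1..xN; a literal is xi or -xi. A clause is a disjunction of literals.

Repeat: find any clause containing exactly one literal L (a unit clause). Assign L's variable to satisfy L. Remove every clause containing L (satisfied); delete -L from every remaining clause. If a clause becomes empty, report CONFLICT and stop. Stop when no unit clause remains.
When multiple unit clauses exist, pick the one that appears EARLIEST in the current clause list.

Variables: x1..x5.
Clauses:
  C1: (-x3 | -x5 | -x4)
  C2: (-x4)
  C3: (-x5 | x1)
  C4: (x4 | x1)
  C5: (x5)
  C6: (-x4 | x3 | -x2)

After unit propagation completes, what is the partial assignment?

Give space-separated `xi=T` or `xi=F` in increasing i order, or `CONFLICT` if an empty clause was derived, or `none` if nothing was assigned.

Answer: x1=T x4=F x5=T

Derivation:
unit clause [-4] forces x4=F; simplify:
  drop 4 from [4, 1] -> [1]
  satisfied 3 clause(s); 3 remain; assigned so far: [4]
unit clause [1] forces x1=T; simplify:
  satisfied 2 clause(s); 1 remain; assigned so far: [1, 4]
unit clause [5] forces x5=T; simplify:
  satisfied 1 clause(s); 0 remain; assigned so far: [1, 4, 5]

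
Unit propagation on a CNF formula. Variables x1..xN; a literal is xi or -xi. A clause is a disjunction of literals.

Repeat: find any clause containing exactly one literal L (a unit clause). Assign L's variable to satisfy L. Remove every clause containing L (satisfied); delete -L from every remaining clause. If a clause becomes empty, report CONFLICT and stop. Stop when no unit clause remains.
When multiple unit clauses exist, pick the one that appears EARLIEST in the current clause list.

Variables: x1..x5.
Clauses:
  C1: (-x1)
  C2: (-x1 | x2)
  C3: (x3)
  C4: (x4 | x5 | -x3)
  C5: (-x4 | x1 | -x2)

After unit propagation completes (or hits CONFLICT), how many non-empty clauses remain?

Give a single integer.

unit clause [-1] forces x1=F; simplify:
  drop 1 from [-4, 1, -2] -> [-4, -2]
  satisfied 2 clause(s); 3 remain; assigned so far: [1]
unit clause [3] forces x3=T; simplify:
  drop -3 from [4, 5, -3] -> [4, 5]
  satisfied 1 clause(s); 2 remain; assigned so far: [1, 3]

Answer: 2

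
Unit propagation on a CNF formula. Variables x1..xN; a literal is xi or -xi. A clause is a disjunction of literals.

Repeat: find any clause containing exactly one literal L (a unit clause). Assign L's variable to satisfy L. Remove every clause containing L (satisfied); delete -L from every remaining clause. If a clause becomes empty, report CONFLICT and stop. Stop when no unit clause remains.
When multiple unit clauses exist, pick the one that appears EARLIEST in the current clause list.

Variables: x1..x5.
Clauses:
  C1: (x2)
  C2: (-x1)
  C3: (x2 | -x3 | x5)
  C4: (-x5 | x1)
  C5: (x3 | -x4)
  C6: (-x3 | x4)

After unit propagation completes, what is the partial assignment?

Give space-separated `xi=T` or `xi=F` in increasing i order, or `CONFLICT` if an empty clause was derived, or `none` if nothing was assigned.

Answer: x1=F x2=T x5=F

Derivation:
unit clause [2] forces x2=T; simplify:
  satisfied 2 clause(s); 4 remain; assigned so far: [2]
unit clause [-1] forces x1=F; simplify:
  drop 1 from [-5, 1] -> [-5]
  satisfied 1 clause(s); 3 remain; assigned so far: [1, 2]
unit clause [-5] forces x5=F; simplify:
  satisfied 1 clause(s); 2 remain; assigned so far: [1, 2, 5]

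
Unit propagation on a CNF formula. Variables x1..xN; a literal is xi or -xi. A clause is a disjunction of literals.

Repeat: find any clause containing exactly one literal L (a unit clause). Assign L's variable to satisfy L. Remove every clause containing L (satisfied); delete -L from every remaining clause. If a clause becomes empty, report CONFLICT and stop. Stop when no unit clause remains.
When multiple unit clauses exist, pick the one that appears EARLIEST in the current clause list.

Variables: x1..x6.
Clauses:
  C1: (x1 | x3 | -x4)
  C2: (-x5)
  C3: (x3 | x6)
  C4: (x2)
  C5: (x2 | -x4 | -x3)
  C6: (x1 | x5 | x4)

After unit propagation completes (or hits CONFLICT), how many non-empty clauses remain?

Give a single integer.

Answer: 3

Derivation:
unit clause [-5] forces x5=F; simplify:
  drop 5 from [1, 5, 4] -> [1, 4]
  satisfied 1 clause(s); 5 remain; assigned so far: [5]
unit clause [2] forces x2=T; simplify:
  satisfied 2 clause(s); 3 remain; assigned so far: [2, 5]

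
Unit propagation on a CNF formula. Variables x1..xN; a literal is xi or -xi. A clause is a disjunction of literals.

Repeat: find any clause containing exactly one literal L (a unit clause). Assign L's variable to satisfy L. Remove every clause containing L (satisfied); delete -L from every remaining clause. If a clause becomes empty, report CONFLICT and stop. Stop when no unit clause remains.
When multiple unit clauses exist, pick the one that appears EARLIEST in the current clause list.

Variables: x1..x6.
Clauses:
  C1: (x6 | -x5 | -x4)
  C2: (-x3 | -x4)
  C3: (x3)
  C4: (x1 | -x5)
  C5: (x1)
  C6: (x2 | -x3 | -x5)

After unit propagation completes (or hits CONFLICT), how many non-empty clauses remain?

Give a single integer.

unit clause [3] forces x3=T; simplify:
  drop -3 from [-3, -4] -> [-4]
  drop -3 from [2, -3, -5] -> [2, -5]
  satisfied 1 clause(s); 5 remain; assigned so far: [3]
unit clause [-4] forces x4=F; simplify:
  satisfied 2 clause(s); 3 remain; assigned so far: [3, 4]
unit clause [1] forces x1=T; simplify:
  satisfied 2 clause(s); 1 remain; assigned so far: [1, 3, 4]

Answer: 1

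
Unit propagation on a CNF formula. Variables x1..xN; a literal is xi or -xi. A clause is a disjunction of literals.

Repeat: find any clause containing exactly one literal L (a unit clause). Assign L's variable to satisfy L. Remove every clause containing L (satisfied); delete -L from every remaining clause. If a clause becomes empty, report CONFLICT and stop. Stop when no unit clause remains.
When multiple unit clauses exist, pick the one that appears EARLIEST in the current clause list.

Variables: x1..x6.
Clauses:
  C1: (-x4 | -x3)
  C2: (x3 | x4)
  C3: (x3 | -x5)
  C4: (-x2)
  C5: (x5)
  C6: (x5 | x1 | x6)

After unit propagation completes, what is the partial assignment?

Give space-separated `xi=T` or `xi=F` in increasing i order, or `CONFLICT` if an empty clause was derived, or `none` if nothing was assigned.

Answer: x2=F x3=T x4=F x5=T

Derivation:
unit clause [-2] forces x2=F; simplify:
  satisfied 1 clause(s); 5 remain; assigned so far: [2]
unit clause [5] forces x5=T; simplify:
  drop -5 from [3, -5] -> [3]
  satisfied 2 clause(s); 3 remain; assigned so far: [2, 5]
unit clause [3] forces x3=T; simplify:
  drop -3 from [-4, -3] -> [-4]
  satisfied 2 clause(s); 1 remain; assigned so far: [2, 3, 5]
unit clause [-4] forces x4=F; simplify:
  satisfied 1 clause(s); 0 remain; assigned so far: [2, 3, 4, 5]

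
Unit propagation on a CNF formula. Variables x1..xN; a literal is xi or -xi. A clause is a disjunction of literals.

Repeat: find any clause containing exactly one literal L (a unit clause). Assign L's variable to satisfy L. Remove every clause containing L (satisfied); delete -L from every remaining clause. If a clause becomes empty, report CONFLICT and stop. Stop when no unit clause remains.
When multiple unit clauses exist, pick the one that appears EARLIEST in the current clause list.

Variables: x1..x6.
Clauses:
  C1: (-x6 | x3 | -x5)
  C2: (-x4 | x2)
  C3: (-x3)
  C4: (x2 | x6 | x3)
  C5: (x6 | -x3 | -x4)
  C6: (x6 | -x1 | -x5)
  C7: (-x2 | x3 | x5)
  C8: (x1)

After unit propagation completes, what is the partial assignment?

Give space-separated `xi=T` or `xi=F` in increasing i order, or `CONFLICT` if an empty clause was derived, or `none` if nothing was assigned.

Answer: x1=T x3=F

Derivation:
unit clause [-3] forces x3=F; simplify:
  drop 3 from [-6, 3, -5] -> [-6, -5]
  drop 3 from [2, 6, 3] -> [2, 6]
  drop 3 from [-2, 3, 5] -> [-2, 5]
  satisfied 2 clause(s); 6 remain; assigned so far: [3]
unit clause [1] forces x1=T; simplify:
  drop -1 from [6, -1, -5] -> [6, -5]
  satisfied 1 clause(s); 5 remain; assigned so far: [1, 3]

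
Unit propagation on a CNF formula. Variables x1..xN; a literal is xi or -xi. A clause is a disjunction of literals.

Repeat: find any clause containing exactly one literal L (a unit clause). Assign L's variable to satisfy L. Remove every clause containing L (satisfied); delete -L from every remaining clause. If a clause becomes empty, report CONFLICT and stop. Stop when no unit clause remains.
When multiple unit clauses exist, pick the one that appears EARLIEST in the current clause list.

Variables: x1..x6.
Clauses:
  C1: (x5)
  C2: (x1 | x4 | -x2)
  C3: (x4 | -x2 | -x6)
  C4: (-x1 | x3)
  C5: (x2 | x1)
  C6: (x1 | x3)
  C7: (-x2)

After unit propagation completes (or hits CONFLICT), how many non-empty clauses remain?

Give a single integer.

unit clause [5] forces x5=T; simplify:
  satisfied 1 clause(s); 6 remain; assigned so far: [5]
unit clause [-2] forces x2=F; simplify:
  drop 2 from [2, 1] -> [1]
  satisfied 3 clause(s); 3 remain; assigned so far: [2, 5]
unit clause [1] forces x1=T; simplify:
  drop -1 from [-1, 3] -> [3]
  satisfied 2 clause(s); 1 remain; assigned so far: [1, 2, 5]
unit clause [3] forces x3=T; simplify:
  satisfied 1 clause(s); 0 remain; assigned so far: [1, 2, 3, 5]

Answer: 0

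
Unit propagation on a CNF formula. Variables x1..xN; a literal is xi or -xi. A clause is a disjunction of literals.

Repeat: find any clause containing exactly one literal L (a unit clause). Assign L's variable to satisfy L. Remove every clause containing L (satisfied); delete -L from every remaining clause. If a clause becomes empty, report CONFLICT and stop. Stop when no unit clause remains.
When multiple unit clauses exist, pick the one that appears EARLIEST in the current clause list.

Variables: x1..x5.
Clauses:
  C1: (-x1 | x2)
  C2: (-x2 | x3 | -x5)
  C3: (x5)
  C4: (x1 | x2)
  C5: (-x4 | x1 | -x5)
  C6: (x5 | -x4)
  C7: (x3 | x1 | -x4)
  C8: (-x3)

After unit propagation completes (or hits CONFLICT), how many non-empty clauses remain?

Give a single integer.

unit clause [5] forces x5=T; simplify:
  drop -5 from [-2, 3, -5] -> [-2, 3]
  drop -5 from [-4, 1, -5] -> [-4, 1]
  satisfied 2 clause(s); 6 remain; assigned so far: [5]
unit clause [-3] forces x3=F; simplify:
  drop 3 from [-2, 3] -> [-2]
  drop 3 from [3, 1, -4] -> [1, -4]
  satisfied 1 clause(s); 5 remain; assigned so far: [3, 5]
unit clause [-2] forces x2=F; simplify:
  drop 2 from [-1, 2] -> [-1]
  drop 2 from [1, 2] -> [1]
  satisfied 1 clause(s); 4 remain; assigned so far: [2, 3, 5]
unit clause [-1] forces x1=F; simplify:
  drop 1 from [1] -> [] (empty!)
  drop 1 from [-4, 1] -> [-4]
  drop 1 from [1, -4] -> [-4]
  satisfied 1 clause(s); 3 remain; assigned so far: [1, 2, 3, 5]
CONFLICT (empty clause)

Answer: 2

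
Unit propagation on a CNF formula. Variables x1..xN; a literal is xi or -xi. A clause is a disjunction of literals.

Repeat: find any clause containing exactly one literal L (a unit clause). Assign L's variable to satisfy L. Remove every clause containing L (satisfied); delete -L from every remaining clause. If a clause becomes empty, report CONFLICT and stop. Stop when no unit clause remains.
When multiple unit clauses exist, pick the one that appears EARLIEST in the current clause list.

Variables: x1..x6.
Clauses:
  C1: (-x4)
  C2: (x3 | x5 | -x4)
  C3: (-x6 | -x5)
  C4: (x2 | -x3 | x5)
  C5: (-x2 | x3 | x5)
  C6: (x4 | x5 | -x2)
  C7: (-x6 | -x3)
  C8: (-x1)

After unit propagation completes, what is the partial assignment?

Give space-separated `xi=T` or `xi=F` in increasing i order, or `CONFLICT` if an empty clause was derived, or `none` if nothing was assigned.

Answer: x1=F x4=F

Derivation:
unit clause [-4] forces x4=F; simplify:
  drop 4 from [4, 5, -2] -> [5, -2]
  satisfied 2 clause(s); 6 remain; assigned so far: [4]
unit clause [-1] forces x1=F; simplify:
  satisfied 1 clause(s); 5 remain; assigned so far: [1, 4]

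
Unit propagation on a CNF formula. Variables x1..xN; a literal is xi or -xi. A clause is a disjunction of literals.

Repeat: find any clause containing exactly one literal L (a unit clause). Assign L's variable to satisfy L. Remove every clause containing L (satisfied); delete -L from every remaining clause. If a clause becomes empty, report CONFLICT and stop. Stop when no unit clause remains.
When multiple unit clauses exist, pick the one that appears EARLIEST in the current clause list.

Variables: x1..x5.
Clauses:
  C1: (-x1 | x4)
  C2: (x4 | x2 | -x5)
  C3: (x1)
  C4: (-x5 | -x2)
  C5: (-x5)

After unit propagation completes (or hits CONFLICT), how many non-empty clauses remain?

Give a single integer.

unit clause [1] forces x1=T; simplify:
  drop -1 from [-1, 4] -> [4]
  satisfied 1 clause(s); 4 remain; assigned so far: [1]
unit clause [4] forces x4=T; simplify:
  satisfied 2 clause(s); 2 remain; assigned so far: [1, 4]
unit clause [-5] forces x5=F; simplify:
  satisfied 2 clause(s); 0 remain; assigned so far: [1, 4, 5]

Answer: 0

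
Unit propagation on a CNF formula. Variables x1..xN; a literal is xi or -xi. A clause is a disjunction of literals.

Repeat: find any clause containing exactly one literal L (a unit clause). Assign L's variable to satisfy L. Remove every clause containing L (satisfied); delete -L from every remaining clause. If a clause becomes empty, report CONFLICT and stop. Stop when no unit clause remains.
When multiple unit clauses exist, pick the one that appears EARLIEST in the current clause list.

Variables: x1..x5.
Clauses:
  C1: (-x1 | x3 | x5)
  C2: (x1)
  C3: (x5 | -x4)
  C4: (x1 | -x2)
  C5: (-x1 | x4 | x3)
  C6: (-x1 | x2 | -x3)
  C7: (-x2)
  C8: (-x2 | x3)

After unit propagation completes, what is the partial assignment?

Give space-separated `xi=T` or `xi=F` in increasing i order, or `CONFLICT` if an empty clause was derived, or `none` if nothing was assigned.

unit clause [1] forces x1=T; simplify:
  drop -1 from [-1, 3, 5] -> [3, 5]
  drop -1 from [-1, 4, 3] -> [4, 3]
  drop -1 from [-1, 2, -3] -> [2, -3]
  satisfied 2 clause(s); 6 remain; assigned so far: [1]
unit clause [-2] forces x2=F; simplify:
  drop 2 from [2, -3] -> [-3]
  satisfied 2 clause(s); 4 remain; assigned so far: [1, 2]
unit clause [-3] forces x3=F; simplify:
  drop 3 from [3, 5] -> [5]
  drop 3 from [4, 3] -> [4]
  satisfied 1 clause(s); 3 remain; assigned so far: [1, 2, 3]
unit clause [5] forces x5=T; simplify:
  satisfied 2 clause(s); 1 remain; assigned so far: [1, 2, 3, 5]
unit clause [4] forces x4=T; simplify:
  satisfied 1 clause(s); 0 remain; assigned so far: [1, 2, 3, 4, 5]

Answer: x1=T x2=F x3=F x4=T x5=T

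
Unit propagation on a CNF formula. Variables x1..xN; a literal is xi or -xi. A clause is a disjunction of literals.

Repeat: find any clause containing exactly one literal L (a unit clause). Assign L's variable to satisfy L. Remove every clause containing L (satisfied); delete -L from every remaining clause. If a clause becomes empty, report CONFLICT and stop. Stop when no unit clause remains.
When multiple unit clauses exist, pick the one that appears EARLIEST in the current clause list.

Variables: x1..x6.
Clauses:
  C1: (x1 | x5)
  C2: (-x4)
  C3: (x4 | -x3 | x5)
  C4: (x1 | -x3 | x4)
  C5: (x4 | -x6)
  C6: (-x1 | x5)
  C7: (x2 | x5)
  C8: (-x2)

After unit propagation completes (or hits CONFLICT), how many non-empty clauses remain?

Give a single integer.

Answer: 1

Derivation:
unit clause [-4] forces x4=F; simplify:
  drop 4 from [4, -3, 5] -> [-3, 5]
  drop 4 from [1, -3, 4] -> [1, -3]
  drop 4 from [4, -6] -> [-6]
  satisfied 1 clause(s); 7 remain; assigned so far: [4]
unit clause [-6] forces x6=F; simplify:
  satisfied 1 clause(s); 6 remain; assigned so far: [4, 6]
unit clause [-2] forces x2=F; simplify:
  drop 2 from [2, 5] -> [5]
  satisfied 1 clause(s); 5 remain; assigned so far: [2, 4, 6]
unit clause [5] forces x5=T; simplify:
  satisfied 4 clause(s); 1 remain; assigned so far: [2, 4, 5, 6]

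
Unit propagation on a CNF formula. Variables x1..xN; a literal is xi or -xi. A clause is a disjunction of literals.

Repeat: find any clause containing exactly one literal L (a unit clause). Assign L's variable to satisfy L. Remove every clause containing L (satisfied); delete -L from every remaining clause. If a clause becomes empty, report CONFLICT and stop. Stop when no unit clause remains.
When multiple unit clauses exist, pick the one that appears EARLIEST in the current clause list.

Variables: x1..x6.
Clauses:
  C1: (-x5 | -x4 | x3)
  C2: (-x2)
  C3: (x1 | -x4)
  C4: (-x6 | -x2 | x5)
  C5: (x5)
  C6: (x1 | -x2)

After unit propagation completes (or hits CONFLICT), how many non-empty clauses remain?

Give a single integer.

Answer: 2

Derivation:
unit clause [-2] forces x2=F; simplify:
  satisfied 3 clause(s); 3 remain; assigned so far: [2]
unit clause [5] forces x5=T; simplify:
  drop -5 from [-5, -4, 3] -> [-4, 3]
  satisfied 1 clause(s); 2 remain; assigned so far: [2, 5]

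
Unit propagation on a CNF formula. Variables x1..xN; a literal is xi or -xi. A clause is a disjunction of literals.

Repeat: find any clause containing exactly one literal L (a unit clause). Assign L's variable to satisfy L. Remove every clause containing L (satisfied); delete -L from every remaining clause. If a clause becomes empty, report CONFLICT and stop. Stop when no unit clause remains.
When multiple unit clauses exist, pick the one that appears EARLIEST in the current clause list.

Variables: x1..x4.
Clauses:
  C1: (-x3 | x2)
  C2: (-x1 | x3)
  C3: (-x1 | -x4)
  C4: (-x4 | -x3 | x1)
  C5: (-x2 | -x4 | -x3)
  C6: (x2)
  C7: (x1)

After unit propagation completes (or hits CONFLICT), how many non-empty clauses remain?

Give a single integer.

Answer: 0

Derivation:
unit clause [2] forces x2=T; simplify:
  drop -2 from [-2, -4, -3] -> [-4, -3]
  satisfied 2 clause(s); 5 remain; assigned so far: [2]
unit clause [1] forces x1=T; simplify:
  drop -1 from [-1, 3] -> [3]
  drop -1 from [-1, -4] -> [-4]
  satisfied 2 clause(s); 3 remain; assigned so far: [1, 2]
unit clause [3] forces x3=T; simplify:
  drop -3 from [-4, -3] -> [-4]
  satisfied 1 clause(s); 2 remain; assigned so far: [1, 2, 3]
unit clause [-4] forces x4=F; simplify:
  satisfied 2 clause(s); 0 remain; assigned so far: [1, 2, 3, 4]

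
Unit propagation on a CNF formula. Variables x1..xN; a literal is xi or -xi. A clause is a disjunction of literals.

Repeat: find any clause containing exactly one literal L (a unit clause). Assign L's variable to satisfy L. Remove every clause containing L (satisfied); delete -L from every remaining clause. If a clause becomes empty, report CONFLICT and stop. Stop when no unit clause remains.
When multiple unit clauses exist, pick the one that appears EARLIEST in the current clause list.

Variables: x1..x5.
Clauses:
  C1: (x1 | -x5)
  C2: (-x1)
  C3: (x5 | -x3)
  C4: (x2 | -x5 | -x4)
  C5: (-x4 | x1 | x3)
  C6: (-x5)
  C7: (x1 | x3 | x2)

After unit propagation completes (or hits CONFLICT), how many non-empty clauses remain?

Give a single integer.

Answer: 0

Derivation:
unit clause [-1] forces x1=F; simplify:
  drop 1 from [1, -5] -> [-5]
  drop 1 from [-4, 1, 3] -> [-4, 3]
  drop 1 from [1, 3, 2] -> [3, 2]
  satisfied 1 clause(s); 6 remain; assigned so far: [1]
unit clause [-5] forces x5=F; simplify:
  drop 5 from [5, -3] -> [-3]
  satisfied 3 clause(s); 3 remain; assigned so far: [1, 5]
unit clause [-3] forces x3=F; simplify:
  drop 3 from [-4, 3] -> [-4]
  drop 3 from [3, 2] -> [2]
  satisfied 1 clause(s); 2 remain; assigned so far: [1, 3, 5]
unit clause [-4] forces x4=F; simplify:
  satisfied 1 clause(s); 1 remain; assigned so far: [1, 3, 4, 5]
unit clause [2] forces x2=T; simplify:
  satisfied 1 clause(s); 0 remain; assigned so far: [1, 2, 3, 4, 5]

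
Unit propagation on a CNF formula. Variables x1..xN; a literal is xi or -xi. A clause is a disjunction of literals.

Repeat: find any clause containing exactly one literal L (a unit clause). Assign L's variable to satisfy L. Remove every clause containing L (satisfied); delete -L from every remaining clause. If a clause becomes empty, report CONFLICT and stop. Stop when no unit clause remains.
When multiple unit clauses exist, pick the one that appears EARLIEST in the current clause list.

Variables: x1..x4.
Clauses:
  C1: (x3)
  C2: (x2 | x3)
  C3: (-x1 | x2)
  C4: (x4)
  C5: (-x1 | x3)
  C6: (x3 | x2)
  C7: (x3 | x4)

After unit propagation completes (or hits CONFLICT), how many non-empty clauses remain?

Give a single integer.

Answer: 1

Derivation:
unit clause [3] forces x3=T; simplify:
  satisfied 5 clause(s); 2 remain; assigned so far: [3]
unit clause [4] forces x4=T; simplify:
  satisfied 1 clause(s); 1 remain; assigned so far: [3, 4]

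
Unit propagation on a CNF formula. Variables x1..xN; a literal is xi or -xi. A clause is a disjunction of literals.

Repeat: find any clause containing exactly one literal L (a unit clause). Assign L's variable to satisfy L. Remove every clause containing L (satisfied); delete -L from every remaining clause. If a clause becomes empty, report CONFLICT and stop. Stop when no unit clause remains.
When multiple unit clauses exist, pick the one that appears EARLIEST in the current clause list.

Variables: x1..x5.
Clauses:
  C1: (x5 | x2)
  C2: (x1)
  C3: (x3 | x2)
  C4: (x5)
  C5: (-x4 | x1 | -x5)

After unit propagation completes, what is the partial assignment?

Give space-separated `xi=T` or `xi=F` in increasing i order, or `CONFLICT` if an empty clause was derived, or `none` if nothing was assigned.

unit clause [1] forces x1=T; simplify:
  satisfied 2 clause(s); 3 remain; assigned so far: [1]
unit clause [5] forces x5=T; simplify:
  satisfied 2 clause(s); 1 remain; assigned so far: [1, 5]

Answer: x1=T x5=T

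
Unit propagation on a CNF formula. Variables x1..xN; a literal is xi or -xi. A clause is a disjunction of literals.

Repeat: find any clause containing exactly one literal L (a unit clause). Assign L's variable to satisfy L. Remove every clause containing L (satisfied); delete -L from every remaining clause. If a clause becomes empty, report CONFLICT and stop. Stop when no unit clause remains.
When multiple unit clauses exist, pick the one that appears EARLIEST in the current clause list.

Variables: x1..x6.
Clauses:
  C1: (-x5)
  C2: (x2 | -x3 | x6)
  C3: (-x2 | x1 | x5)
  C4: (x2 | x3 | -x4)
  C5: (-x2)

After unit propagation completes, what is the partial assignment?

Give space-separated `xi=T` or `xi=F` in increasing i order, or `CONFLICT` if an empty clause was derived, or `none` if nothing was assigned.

unit clause [-5] forces x5=F; simplify:
  drop 5 from [-2, 1, 5] -> [-2, 1]
  satisfied 1 clause(s); 4 remain; assigned so far: [5]
unit clause [-2] forces x2=F; simplify:
  drop 2 from [2, -3, 6] -> [-3, 6]
  drop 2 from [2, 3, -4] -> [3, -4]
  satisfied 2 clause(s); 2 remain; assigned so far: [2, 5]

Answer: x2=F x5=F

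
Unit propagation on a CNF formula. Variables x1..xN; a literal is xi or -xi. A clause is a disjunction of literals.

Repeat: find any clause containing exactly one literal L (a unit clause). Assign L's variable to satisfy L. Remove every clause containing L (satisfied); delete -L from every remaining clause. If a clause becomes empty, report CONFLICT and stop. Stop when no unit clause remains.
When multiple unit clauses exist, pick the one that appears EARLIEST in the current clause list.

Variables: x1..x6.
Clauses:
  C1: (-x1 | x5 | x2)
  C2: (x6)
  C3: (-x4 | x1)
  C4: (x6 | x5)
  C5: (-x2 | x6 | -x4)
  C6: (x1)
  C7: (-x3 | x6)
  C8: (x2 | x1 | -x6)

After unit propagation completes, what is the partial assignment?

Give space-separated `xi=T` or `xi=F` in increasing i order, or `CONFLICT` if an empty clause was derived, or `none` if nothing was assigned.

Answer: x1=T x6=T

Derivation:
unit clause [6] forces x6=T; simplify:
  drop -6 from [2, 1, -6] -> [2, 1]
  satisfied 4 clause(s); 4 remain; assigned so far: [6]
unit clause [1] forces x1=T; simplify:
  drop -1 from [-1, 5, 2] -> [5, 2]
  satisfied 3 clause(s); 1 remain; assigned so far: [1, 6]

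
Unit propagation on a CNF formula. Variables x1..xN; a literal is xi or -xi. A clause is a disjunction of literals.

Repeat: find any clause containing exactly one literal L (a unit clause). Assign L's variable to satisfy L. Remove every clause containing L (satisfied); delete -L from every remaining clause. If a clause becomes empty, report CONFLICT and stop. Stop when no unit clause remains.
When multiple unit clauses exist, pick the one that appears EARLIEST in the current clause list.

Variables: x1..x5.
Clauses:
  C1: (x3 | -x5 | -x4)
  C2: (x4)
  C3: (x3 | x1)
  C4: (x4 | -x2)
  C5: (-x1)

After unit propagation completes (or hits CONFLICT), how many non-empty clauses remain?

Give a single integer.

Answer: 0

Derivation:
unit clause [4] forces x4=T; simplify:
  drop -4 from [3, -5, -4] -> [3, -5]
  satisfied 2 clause(s); 3 remain; assigned so far: [4]
unit clause [-1] forces x1=F; simplify:
  drop 1 from [3, 1] -> [3]
  satisfied 1 clause(s); 2 remain; assigned so far: [1, 4]
unit clause [3] forces x3=T; simplify:
  satisfied 2 clause(s); 0 remain; assigned so far: [1, 3, 4]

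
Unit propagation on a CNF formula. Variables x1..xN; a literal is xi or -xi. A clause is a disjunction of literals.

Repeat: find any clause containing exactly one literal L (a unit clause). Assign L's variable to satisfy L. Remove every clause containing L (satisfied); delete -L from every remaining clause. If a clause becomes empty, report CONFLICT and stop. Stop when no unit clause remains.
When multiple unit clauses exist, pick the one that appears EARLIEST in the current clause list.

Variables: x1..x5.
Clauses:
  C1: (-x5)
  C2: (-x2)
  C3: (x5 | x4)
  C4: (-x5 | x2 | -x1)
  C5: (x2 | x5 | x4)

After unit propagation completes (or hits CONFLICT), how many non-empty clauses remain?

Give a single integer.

Answer: 0

Derivation:
unit clause [-5] forces x5=F; simplify:
  drop 5 from [5, 4] -> [4]
  drop 5 from [2, 5, 4] -> [2, 4]
  satisfied 2 clause(s); 3 remain; assigned so far: [5]
unit clause [-2] forces x2=F; simplify:
  drop 2 from [2, 4] -> [4]
  satisfied 1 clause(s); 2 remain; assigned so far: [2, 5]
unit clause [4] forces x4=T; simplify:
  satisfied 2 clause(s); 0 remain; assigned so far: [2, 4, 5]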